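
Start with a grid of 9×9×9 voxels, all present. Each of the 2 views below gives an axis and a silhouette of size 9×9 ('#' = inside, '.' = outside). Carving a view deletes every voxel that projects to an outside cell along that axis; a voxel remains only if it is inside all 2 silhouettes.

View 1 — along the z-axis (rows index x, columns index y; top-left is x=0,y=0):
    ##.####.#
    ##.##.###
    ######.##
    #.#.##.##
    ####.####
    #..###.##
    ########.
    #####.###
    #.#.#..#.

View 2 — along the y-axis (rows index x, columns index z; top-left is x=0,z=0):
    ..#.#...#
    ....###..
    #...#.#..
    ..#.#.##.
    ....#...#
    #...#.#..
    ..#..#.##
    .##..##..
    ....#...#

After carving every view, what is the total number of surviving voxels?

voxel count = 196

before carving: 729 voxels (9×9×9)
  1. axis=2 (XY plane), |mask|=62  ⇒  voxels=558
  2. axis=1 (XZ plane), |mask|=28  ⇒  voxels=196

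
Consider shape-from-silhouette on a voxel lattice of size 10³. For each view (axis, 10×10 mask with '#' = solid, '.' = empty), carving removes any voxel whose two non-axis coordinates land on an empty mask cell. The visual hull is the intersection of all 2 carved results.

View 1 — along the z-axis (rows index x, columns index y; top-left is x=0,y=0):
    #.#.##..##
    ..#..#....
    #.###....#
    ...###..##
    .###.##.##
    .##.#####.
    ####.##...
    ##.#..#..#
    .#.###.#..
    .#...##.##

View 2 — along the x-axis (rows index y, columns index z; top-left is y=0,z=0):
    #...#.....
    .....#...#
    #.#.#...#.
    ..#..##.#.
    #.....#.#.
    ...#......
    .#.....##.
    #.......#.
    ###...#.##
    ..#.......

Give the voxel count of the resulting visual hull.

|visual hull| = 146

start: 10×10×10 = 1000 voxels
[1] z-view keeps 53 columns → grid now 530
[2] x-view keeps 28 columns → grid now 146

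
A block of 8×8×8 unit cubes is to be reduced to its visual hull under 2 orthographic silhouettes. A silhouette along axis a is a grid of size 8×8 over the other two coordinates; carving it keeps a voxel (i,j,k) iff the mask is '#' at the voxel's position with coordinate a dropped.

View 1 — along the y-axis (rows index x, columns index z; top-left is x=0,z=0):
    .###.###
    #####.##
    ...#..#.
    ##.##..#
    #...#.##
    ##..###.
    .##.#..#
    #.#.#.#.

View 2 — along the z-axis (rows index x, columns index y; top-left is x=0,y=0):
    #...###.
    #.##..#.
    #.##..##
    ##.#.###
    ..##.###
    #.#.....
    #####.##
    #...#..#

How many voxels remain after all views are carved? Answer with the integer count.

|visual hull| = 162

full grid |V| = 512
[1] y-view keeps 37 columns → grid now 296
[2] z-view keeps 36 columns → grid now 162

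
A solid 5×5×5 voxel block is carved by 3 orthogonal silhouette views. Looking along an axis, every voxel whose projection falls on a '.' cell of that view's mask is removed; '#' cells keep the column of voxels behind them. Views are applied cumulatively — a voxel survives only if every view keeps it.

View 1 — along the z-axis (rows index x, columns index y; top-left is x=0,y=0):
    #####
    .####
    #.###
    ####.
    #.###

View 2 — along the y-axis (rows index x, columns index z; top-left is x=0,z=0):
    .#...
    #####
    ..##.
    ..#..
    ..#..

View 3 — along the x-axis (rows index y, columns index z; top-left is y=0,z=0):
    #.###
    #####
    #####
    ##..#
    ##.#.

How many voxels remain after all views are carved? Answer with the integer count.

initial block: 5^3 = 125
after view 1 [z-axis, 21 of 25 cells solid] → remaining = 105
after view 2 [y-axis, 10 of 25 cells solid] → remaining = 41
after view 3 [x-axis, 20 of 25 cells solid] → remaining = 30

|visual hull| = 30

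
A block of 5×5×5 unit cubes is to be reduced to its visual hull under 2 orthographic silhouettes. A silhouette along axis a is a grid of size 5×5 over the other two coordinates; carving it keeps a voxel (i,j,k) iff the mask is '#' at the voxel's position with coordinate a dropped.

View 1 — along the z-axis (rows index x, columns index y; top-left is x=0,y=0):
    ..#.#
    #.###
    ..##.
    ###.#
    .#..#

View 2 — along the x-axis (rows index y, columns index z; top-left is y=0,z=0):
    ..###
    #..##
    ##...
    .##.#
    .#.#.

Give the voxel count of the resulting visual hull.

before carving: 125 voxels (5×5×5)
carve view 1 (along z, XY-mask fill 14/25): 70 voxels remain
carve view 2 (along x, YZ-mask fill 13/25): 34 voxels remain

remaining voxels: 34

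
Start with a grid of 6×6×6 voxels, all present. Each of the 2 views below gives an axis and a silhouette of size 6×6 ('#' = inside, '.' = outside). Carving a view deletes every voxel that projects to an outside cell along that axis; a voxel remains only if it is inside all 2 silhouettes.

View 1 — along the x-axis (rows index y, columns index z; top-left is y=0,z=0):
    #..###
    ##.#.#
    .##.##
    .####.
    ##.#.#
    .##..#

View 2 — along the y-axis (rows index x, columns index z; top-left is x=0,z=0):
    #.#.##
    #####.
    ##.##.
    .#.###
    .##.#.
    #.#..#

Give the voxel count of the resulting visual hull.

86 voxels

start: 6×6×6 = 216 voxels
step 1: project along x, AND mask (23/36) → |grid| = 138
step 2: project along y, AND mask (23/36) → |grid| = 86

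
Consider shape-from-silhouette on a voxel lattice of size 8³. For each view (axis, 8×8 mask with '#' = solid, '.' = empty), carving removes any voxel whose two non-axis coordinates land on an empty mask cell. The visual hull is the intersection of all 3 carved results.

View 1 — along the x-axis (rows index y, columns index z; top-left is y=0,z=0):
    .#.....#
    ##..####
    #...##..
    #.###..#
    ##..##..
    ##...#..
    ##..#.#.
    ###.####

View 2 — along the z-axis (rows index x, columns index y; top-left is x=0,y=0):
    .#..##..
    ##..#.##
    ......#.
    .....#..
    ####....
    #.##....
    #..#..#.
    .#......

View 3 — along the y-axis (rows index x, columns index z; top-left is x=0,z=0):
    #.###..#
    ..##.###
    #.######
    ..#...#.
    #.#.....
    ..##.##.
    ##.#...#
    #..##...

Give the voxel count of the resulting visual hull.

before carving: 512 voxels (8×8×8)
carve view 1 (along x, YZ-mask fill 34/64): 272 voxels remain
carve view 2 (along z, XY-mask fill 21/64): 86 voxels remain
carve view 3 (along y, XZ-mask fill 32/64): 35 voxels remain

remaining voxels: 35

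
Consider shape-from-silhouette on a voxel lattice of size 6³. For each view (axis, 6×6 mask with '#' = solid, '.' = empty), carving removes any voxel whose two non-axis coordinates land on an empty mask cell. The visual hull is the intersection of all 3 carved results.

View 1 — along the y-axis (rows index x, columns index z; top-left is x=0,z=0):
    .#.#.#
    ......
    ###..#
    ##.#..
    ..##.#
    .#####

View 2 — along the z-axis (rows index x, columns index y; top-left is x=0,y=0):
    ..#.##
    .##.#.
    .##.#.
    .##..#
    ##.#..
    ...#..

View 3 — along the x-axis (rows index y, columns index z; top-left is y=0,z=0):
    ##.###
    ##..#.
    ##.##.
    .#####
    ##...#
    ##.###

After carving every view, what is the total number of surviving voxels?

start: 6×6×6 = 216 voxels
carve view 1 (along y, XZ-mask fill 18/36): 108 voxels remain
carve view 2 (along z, XY-mask fill 16/36): 44 voxels remain
carve view 3 (along x, YZ-mask fill 25/36): 32 voxels remain

voxel count = 32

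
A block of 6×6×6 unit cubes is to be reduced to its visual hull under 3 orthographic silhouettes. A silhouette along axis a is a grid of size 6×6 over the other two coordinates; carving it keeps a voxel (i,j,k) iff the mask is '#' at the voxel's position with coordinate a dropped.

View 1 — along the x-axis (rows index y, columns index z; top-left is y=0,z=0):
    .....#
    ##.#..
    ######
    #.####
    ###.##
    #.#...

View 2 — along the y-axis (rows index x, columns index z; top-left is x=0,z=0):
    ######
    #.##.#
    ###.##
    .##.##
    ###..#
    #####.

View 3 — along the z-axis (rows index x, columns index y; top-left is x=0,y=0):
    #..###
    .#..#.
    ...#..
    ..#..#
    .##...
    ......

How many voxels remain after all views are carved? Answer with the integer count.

full grid |V| = 216
  1. axis=0 (YZ plane), |mask|=22  ⇒  voxels=132
  2. axis=1 (XZ plane), |mask|=28  ⇒  voxels=105
  3. axis=2 (XY plane), |mask|=11  ⇒  voxels=33

voxel count = 33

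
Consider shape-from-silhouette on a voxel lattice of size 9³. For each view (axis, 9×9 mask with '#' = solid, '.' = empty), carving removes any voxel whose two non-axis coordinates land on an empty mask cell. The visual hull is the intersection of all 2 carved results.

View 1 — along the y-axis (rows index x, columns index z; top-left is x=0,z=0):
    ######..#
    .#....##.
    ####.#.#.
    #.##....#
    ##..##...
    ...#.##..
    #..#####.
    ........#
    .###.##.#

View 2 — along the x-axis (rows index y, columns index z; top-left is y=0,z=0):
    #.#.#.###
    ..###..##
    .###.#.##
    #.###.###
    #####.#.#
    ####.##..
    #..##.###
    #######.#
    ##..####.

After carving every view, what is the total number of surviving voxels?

|visual hull| = 249

start: 9×9×9 = 729 voxels
after view 1 [y-axis, 40 of 81 cells solid] → remaining = 360
after view 2 [x-axis, 57 of 81 cells solid] → remaining = 249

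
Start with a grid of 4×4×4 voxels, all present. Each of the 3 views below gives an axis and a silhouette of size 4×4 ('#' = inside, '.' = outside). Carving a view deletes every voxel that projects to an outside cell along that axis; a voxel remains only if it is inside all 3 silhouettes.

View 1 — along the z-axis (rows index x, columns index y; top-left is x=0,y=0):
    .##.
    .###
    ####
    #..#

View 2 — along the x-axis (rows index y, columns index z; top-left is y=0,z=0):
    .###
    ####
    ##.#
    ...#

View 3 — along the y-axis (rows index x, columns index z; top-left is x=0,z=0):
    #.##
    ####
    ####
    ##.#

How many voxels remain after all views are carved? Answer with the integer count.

full grid |V| = 64
[1] z-view keeps 11 columns → grid now 44
[2] x-view keeps 11 columns → grid now 30
[3] y-view keeps 14 columns → grid now 27

27 voxels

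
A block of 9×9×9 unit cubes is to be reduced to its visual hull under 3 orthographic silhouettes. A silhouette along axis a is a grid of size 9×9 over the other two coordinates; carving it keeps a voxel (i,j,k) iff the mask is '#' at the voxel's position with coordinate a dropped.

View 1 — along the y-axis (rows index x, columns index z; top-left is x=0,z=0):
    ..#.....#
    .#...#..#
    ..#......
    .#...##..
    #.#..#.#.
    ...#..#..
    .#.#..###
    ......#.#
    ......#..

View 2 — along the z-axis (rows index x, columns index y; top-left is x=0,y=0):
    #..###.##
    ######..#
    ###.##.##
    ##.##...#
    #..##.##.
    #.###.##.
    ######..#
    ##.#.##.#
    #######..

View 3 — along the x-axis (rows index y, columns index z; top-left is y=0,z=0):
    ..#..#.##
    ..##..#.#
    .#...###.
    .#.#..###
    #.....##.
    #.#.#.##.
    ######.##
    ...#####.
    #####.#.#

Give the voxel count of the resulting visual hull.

voxel count = 80

initial block: 9^3 = 729
step 1: project along y, AND mask (23/81) → |grid| = 207
step 2: project along z, AND mask (56/81) → |grid| = 141
step 3: project along x, AND mask (45/81) → |grid| = 80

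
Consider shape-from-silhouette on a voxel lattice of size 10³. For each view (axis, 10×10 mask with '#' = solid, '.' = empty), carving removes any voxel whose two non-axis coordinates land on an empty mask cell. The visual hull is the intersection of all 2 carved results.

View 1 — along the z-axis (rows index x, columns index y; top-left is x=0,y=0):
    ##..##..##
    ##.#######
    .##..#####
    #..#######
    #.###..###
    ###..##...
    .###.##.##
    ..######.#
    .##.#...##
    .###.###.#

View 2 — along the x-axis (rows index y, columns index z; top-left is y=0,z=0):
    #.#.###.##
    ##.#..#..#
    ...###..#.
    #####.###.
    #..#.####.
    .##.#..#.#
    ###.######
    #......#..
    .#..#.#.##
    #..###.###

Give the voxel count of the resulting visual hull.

voxel count = 395

full grid |V| = 1000
  1. axis=2 (XY plane), |mask|=68  ⇒  voxels=680
  2. axis=0 (YZ plane), |mask|=58  ⇒  voxels=395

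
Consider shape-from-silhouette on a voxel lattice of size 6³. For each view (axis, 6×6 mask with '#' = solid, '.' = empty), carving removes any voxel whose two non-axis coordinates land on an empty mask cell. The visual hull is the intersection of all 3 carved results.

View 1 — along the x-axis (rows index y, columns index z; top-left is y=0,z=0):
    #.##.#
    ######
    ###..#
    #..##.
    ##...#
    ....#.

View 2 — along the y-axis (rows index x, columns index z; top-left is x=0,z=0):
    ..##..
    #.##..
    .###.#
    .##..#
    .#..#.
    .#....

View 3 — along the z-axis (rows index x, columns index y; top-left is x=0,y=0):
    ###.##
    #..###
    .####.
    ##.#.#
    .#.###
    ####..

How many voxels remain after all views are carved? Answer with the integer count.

33 voxels

full grid |V| = 216
carve view 1 (along x, YZ-mask fill 21/36): 126 voxels remain
carve view 2 (along y, XZ-mask fill 15/36): 49 voxels remain
carve view 3 (along z, XY-mask fill 25/36): 33 voxels remain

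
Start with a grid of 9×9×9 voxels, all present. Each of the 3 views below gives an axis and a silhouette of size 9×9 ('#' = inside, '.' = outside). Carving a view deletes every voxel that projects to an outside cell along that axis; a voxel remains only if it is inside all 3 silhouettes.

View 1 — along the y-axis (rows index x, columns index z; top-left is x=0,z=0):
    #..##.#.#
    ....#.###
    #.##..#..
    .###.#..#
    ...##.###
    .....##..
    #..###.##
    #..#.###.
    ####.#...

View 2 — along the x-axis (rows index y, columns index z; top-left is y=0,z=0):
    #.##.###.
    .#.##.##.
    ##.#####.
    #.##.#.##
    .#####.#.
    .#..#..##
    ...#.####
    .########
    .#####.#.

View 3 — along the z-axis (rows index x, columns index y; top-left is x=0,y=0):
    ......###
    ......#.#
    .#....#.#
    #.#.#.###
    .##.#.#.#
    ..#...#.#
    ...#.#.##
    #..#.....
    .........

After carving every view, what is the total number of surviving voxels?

remaining voxels: 91

start: 9×9×9 = 729 voxels
[1] y-view keeps 41 columns → grid now 369
[2] x-view keeps 53 columns → grid now 243
[3] z-view keeps 28 columns → grid now 91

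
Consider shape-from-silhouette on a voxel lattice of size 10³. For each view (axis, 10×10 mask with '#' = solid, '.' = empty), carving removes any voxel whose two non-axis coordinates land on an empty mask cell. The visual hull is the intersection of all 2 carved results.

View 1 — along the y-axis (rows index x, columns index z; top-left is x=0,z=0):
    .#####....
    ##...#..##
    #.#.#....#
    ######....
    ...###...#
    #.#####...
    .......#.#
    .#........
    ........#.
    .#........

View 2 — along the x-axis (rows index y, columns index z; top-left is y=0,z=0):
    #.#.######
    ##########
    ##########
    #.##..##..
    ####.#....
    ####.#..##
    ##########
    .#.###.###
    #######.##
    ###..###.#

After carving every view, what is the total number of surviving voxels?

start: 10×10×10 = 1000 voxels
carve view 1 (along y, XZ-mask fill 35/100): 350 voxels remain
carve view 2 (along x, YZ-mask fill 78/100): 279 voxels remain

|visual hull| = 279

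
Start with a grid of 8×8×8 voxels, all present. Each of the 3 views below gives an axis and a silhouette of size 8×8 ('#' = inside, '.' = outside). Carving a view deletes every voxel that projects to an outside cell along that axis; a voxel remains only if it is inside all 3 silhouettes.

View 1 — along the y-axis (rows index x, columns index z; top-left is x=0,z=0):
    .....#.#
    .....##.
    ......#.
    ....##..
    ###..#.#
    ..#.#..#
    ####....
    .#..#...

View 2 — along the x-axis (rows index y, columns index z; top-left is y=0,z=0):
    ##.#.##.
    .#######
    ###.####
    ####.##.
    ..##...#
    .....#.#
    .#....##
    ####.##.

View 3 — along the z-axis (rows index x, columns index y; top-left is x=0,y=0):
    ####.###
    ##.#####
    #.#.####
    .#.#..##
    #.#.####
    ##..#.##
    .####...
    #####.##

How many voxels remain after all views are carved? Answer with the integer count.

initial block: 8^3 = 512
  1. axis=1 (XZ plane), |mask|=21  ⇒  voxels=168
  2. axis=0 (YZ plane), |mask|=39  ⇒  voxels=103
  3. axis=2 (XY plane), |mask|=46  ⇒  voxels=73

|visual hull| = 73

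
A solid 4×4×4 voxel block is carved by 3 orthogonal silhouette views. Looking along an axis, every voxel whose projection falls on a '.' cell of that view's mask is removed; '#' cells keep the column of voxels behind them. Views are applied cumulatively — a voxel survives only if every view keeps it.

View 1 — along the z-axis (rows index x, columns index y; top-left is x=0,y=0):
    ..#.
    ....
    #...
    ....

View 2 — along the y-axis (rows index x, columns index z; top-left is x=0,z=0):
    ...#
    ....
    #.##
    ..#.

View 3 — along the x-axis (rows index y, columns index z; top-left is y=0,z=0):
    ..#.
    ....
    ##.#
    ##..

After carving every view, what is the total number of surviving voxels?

voxel count = 2

full grid |V| = 64
V1 z: intersect with XY mask (2 set) -- 8 left
V2 y: intersect with XZ mask (5 set) -- 4 left
V3 x: intersect with YZ mask (6 set) -- 2 left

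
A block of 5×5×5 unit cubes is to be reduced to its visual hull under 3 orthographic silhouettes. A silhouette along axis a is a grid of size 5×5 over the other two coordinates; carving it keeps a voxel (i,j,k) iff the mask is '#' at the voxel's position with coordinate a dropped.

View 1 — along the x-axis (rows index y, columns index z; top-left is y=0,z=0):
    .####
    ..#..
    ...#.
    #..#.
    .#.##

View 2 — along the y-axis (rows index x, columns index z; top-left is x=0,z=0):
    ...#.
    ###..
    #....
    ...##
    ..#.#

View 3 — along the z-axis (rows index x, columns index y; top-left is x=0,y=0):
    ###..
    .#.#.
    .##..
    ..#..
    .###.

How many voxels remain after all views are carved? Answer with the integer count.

initial block: 5^3 = 125
V1 x: intersect with YZ mask (11 set) -- 55 left
V2 y: intersect with XZ mask (9 set) -- 20 left
V3 z: intersect with XY mask (11 set) -- 6 left

voxel count = 6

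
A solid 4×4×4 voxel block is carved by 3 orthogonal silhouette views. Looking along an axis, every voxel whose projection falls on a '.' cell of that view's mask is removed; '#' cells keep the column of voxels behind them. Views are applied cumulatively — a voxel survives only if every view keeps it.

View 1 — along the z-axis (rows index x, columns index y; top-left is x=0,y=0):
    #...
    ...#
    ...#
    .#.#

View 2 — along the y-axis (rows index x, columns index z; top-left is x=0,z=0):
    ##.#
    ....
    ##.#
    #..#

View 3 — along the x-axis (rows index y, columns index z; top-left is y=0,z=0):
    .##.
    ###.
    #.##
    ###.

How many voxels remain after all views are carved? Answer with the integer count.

voxel count = 5

full grid |V| = 64
step 1: project along z, AND mask (5/16) → |grid| = 20
step 2: project along y, AND mask (8/16) → |grid| = 10
step 3: project along x, AND mask (11/16) → |grid| = 5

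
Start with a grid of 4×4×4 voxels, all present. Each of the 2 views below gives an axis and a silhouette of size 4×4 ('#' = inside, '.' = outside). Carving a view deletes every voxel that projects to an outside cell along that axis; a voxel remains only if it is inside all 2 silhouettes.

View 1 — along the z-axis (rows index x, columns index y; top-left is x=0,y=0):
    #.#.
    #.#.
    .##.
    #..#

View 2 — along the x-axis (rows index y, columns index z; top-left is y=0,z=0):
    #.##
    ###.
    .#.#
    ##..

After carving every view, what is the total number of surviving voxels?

remaining voxels: 20

full grid |V| = 64
carve view 1 (along z, XY-mask fill 8/16): 32 voxels remain
carve view 2 (along x, YZ-mask fill 10/16): 20 voxels remain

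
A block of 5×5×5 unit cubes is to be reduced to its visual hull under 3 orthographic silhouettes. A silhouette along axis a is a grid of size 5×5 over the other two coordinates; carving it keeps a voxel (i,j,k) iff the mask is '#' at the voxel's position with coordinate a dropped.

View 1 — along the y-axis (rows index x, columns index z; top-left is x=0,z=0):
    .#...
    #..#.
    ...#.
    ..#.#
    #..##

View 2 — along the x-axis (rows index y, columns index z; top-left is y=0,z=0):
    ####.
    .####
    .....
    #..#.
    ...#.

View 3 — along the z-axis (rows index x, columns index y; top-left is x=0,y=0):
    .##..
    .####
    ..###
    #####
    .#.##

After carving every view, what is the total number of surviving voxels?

|visual hull| = 15

full grid |V| = 125
  1. axis=1 (XZ plane), |mask|=9  ⇒  voxels=45
  2. axis=0 (YZ plane), |mask|=11  ⇒  voxels=22
  3. axis=2 (XY plane), |mask|=17  ⇒  voxels=15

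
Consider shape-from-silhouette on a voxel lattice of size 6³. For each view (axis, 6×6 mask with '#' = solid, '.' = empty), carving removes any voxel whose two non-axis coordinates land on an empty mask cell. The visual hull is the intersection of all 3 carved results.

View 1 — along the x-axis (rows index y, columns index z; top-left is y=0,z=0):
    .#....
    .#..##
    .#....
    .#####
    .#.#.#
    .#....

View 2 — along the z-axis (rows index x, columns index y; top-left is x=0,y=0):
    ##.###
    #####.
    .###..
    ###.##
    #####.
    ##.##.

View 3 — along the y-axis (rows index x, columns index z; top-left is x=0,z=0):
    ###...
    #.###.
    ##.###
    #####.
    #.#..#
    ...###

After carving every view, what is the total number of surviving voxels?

start: 6×6×6 = 216 voxels
  1. axis=0 (YZ plane), |mask|=14  ⇒  voxels=84
  2. axis=2 (XY plane), |mask|=27  ⇒  voxels=69
  3. axis=1 (XZ plane), |mask|=23  ⇒  voxels=37

|visual hull| = 37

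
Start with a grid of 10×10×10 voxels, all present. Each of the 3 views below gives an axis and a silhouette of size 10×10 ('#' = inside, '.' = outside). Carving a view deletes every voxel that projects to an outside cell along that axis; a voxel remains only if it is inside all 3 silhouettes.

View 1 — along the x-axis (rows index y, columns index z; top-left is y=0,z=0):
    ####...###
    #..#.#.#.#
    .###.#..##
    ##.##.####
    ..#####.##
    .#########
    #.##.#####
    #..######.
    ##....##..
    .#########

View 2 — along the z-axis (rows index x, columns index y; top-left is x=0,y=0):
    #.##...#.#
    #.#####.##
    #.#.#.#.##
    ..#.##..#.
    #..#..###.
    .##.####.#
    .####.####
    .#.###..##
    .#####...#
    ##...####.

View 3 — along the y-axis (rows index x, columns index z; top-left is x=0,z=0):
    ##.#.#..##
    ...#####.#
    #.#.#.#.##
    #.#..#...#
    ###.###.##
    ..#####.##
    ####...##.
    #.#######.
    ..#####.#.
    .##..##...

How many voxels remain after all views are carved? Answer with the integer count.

before carving: 1000 voxels (10×10×10)
[1] x-view keeps 70 columns → grid now 700
[2] z-view keeps 61 columns → grid now 427
[3] y-view keeps 61 columns → grid now 265

|visual hull| = 265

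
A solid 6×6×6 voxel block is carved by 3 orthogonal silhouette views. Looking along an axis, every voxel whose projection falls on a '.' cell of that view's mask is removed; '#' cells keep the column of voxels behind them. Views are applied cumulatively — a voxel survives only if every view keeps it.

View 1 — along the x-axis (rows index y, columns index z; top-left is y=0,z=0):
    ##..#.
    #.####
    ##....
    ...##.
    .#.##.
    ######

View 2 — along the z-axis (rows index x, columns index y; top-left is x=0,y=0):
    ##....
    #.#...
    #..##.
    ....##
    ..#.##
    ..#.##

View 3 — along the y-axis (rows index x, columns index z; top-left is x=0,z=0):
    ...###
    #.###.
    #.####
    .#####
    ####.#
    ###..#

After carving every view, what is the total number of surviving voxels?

full grid |V| = 216
V1 x: intersect with YZ mask (21 set) -- 126 left
V2 z: intersect with XY mask (15 set) -- 52 left
V3 y: intersect with XZ mask (26 set) -- 37 left

37 voxels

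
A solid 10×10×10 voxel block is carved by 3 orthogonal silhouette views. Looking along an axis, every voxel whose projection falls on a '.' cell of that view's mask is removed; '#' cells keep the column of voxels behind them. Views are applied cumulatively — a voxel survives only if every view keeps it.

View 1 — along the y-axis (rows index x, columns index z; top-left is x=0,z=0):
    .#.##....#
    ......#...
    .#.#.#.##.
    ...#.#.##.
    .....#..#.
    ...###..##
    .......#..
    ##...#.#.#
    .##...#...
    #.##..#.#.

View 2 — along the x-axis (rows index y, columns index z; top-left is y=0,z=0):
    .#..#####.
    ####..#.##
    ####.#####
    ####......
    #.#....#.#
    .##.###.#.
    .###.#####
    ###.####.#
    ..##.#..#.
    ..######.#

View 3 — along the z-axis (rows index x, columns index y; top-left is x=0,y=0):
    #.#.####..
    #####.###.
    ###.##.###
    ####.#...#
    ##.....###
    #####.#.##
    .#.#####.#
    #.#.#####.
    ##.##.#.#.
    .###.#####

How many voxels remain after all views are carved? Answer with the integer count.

|visual hull| = 157

start: 10×10×10 = 1000 voxels
step 1: project along y, AND mask (35/100) → |grid| = 350
step 2: project along x, AND mask (63/100) → |grid| = 222
step 3: project along z, AND mask (69/100) → |grid| = 157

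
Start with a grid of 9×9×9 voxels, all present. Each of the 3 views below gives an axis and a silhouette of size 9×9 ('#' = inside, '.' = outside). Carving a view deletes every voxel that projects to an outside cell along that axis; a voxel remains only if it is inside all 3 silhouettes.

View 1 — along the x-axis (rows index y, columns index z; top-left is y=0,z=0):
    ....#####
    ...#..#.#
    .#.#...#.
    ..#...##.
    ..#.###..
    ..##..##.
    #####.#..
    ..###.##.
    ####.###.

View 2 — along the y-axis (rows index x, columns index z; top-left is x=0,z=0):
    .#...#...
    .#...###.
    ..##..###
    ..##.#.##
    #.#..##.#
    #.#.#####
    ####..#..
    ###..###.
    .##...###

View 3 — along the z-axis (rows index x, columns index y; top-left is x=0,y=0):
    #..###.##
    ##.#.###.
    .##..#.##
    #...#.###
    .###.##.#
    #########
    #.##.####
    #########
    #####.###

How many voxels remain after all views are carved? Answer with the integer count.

|visual hull| = 162

before carving: 729 voxels (9×9×9)
  1. axis=0 (YZ plane), |mask|=40  ⇒  voxels=360
  2. axis=1 (XZ plane), |mask|=44  ⇒  voxels=207
  3. axis=2 (XY plane), |mask|=61  ⇒  voxels=162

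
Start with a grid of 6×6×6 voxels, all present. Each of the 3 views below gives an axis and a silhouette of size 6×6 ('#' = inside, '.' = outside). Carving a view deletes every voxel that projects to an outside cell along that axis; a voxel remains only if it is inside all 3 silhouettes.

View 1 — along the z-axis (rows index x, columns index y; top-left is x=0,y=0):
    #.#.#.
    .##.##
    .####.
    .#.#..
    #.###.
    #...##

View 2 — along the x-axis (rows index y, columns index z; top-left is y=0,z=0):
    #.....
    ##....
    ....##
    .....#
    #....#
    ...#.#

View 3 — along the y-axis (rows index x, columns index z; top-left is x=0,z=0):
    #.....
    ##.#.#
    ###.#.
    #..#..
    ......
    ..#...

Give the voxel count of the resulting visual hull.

14 voxels

start: 6×6×6 = 216 voxels
[1] z-view keeps 20 columns → grid now 120
[2] x-view keeps 10 columns → grid now 34
[3] y-view keeps 12 columns → grid now 14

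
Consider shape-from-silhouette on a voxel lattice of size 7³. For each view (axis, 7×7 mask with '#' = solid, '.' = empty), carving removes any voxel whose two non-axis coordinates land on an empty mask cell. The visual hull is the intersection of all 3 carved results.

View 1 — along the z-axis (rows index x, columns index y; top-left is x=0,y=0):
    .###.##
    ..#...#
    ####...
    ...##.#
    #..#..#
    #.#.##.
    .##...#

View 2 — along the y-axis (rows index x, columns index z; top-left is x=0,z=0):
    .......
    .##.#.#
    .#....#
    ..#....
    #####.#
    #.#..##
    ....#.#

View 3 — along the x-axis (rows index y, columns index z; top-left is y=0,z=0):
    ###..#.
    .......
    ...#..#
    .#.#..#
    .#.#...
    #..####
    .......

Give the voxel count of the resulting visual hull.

voxel count = 19

initial block: 7^3 = 343
carve view 1 (along z, XY-mask fill 24/49): 168 voxels remain
carve view 2 (along y, XZ-mask fill 19/49): 59 voxels remain
carve view 3 (along x, YZ-mask fill 16/49): 19 voxels remain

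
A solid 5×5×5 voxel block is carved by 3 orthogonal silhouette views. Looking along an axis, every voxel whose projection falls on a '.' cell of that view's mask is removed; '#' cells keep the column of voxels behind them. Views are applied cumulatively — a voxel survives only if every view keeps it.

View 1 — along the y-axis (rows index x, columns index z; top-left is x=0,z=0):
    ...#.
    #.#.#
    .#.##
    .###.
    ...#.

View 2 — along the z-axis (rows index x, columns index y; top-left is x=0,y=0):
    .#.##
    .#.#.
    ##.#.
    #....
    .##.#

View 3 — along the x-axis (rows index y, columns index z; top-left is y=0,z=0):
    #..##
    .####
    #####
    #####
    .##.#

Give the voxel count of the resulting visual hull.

voxel count = 18

full grid |V| = 125
after view 1 [y-axis, 11 of 25 cells solid] → remaining = 55
after view 2 [z-axis, 12 of 25 cells solid] → remaining = 24
after view 3 [x-axis, 20 of 25 cells solid] → remaining = 18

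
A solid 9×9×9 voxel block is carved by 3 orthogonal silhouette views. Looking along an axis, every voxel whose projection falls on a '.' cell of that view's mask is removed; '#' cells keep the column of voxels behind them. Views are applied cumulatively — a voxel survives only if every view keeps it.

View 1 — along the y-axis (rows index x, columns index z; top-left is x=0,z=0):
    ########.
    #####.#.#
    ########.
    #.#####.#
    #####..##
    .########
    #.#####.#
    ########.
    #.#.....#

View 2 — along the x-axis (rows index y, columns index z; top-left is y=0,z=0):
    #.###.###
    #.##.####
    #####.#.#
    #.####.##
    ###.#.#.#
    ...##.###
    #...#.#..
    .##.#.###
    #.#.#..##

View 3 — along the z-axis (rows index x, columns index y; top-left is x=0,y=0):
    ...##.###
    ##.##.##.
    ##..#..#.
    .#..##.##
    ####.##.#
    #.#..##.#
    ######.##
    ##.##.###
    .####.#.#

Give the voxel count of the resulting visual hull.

247 voxels

before carving: 729 voxels (9×9×9)
carve view 1 (along y, XZ-mask fill 63/81): 567 voxels remain
carve view 2 (along x, YZ-mask fill 53/81): 380 voxels remain
carve view 3 (along z, XY-mask fill 53/81): 247 voxels remain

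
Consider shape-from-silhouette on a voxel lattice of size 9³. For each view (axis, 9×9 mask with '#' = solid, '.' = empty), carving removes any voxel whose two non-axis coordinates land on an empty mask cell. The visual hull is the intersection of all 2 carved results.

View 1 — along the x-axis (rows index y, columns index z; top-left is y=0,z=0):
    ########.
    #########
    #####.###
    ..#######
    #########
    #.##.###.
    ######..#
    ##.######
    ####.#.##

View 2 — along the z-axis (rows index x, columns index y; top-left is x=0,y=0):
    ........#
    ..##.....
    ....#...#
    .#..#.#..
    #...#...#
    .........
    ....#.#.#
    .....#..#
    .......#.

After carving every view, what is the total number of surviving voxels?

full grid |V| = 729
after view 1 [x-axis, 69 of 81 cells solid] → remaining = 621
after view 2 [z-axis, 17 of 81 cells solid] → remaining = 131

|visual hull| = 131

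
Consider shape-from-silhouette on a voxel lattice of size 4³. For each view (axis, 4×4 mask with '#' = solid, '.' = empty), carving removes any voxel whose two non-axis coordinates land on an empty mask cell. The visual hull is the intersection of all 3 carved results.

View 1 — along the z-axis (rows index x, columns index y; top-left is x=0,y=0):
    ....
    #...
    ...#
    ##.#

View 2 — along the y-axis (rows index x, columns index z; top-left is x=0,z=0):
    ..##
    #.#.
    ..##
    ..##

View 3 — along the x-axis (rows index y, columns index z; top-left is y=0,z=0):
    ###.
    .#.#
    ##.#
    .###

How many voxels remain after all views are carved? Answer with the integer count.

8 voxels

before carving: 64 voxels (4×4×4)
after view 1 [z-axis, 5 of 16 cells solid] → remaining = 20
after view 2 [y-axis, 8 of 16 cells solid] → remaining = 10
after view 3 [x-axis, 11 of 16 cells solid] → remaining = 8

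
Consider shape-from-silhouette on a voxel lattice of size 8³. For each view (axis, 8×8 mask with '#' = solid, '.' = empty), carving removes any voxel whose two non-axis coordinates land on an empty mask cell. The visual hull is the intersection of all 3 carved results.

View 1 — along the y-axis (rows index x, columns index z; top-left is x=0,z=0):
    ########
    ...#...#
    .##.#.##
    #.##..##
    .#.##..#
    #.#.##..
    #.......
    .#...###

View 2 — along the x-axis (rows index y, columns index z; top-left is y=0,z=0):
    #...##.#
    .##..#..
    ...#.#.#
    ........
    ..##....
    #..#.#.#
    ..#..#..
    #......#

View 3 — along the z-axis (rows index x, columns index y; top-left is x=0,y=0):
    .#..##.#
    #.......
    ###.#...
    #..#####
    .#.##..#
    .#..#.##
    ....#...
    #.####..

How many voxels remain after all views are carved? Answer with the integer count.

before carving: 512 voxels (8×8×8)
  1. axis=1 (XZ plane), |mask|=33  ⇒  voxels=264
  2. axis=0 (YZ plane), |mask|=20  ⇒  voxels=83
  3. axis=2 (XY plane), |mask|=29  ⇒  voxels=43

voxel count = 43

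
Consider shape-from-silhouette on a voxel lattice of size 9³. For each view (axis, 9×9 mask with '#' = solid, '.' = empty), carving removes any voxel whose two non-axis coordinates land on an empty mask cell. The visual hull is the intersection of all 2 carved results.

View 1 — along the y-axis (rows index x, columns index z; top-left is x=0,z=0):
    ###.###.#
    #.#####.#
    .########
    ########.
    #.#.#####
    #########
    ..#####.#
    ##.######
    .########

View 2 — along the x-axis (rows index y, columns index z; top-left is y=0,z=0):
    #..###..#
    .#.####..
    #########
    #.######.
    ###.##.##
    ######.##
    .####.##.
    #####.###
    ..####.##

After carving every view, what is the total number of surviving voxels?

full grid |V| = 729
carve view 1 (along y, XZ-mask fill 68/81): 612 voxels remain
carve view 2 (along x, YZ-mask fill 61/81): 463 voxels remain

463 voxels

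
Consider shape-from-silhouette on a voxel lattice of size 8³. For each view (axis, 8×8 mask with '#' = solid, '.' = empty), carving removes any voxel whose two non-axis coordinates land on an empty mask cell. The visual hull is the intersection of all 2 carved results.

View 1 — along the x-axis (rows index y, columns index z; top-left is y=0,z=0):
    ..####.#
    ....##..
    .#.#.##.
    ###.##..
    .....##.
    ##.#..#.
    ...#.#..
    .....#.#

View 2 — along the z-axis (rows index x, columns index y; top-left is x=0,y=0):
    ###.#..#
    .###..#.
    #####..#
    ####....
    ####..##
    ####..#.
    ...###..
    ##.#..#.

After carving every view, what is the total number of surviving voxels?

before carving: 512 voxels (8×8×8)
[1] x-view keeps 26 columns → grid now 208
[2] z-view keeps 37 columns → grid now 127

remaining voxels: 127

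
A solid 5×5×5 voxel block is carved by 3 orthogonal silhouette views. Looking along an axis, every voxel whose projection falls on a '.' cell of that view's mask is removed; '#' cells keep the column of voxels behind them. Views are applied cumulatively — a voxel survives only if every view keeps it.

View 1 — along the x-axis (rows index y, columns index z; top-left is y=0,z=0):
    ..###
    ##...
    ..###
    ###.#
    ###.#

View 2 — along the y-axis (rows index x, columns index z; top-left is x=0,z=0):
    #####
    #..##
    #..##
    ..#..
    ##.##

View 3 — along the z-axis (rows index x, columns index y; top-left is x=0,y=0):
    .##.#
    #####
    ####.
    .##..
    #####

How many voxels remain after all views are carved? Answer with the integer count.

before carving: 125 voxels (5×5×5)
step 1: project along x, AND mask (16/25) → |grid| = 80
step 2: project along y, AND mask (16/25) → |grid| = 50
step 3: project along z, AND mask (19/25) → |grid| = 38

voxel count = 38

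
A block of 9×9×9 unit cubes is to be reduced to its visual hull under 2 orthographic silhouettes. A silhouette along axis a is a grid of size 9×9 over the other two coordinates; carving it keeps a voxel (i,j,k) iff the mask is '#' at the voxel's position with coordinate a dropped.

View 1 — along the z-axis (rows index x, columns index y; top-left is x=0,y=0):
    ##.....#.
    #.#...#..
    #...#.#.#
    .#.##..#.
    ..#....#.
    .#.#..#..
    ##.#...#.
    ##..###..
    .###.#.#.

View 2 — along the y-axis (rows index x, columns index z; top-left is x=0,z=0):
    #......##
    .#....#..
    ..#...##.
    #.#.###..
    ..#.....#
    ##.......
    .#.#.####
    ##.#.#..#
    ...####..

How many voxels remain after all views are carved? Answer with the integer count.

126 voxels

initial block: 9^3 = 729
[1] z-view keeps 33 columns → grid now 297
[2] y-view keeps 32 columns → grid now 126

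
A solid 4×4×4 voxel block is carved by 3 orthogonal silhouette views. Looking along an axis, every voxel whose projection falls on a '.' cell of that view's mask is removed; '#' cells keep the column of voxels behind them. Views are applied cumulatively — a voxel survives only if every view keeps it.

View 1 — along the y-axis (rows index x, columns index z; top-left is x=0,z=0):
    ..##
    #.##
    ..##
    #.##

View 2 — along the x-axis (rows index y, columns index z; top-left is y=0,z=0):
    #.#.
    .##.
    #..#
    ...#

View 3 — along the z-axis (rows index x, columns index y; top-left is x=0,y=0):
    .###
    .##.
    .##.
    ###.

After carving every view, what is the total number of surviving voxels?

voxel count = 13

full grid |V| = 64
[1] y-view keeps 10 columns → grid now 40
[2] x-view keeps 7 columns → grid now 20
[3] z-view keeps 10 columns → grid now 13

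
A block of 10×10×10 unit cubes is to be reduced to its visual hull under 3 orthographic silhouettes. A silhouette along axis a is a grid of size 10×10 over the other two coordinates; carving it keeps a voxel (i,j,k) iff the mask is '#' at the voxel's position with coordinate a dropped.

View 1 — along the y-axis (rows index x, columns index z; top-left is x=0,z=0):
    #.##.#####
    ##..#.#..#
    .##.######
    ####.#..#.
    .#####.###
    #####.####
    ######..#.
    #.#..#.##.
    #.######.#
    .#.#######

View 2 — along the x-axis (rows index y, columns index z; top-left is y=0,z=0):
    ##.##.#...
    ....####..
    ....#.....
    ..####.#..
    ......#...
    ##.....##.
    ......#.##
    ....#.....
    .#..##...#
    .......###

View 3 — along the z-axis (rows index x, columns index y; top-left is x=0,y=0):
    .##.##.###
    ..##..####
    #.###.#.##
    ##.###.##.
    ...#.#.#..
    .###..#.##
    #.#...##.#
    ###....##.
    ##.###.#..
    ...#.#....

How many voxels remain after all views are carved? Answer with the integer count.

remaining voxels: 114

before carving: 1000 voxels (10×10×10)
step 1: project along y, AND mask (72/100) → |grid| = 720
step 2: project along x, AND mask (31/100) → |grid| = 220
step 3: project along z, AND mask (54/100) → |grid| = 114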